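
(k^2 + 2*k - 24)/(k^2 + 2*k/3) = 3*(k^2 + 2*k - 24)/(k*(3*k + 2))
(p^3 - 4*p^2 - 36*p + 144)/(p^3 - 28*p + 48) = (p - 6)/(p - 2)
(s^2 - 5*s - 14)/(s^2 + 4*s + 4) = (s - 7)/(s + 2)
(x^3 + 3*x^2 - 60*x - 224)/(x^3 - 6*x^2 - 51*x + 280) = (x + 4)/(x - 5)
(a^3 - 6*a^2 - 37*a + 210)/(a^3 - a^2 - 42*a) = (a - 5)/a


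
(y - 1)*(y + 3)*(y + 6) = y^3 + 8*y^2 + 9*y - 18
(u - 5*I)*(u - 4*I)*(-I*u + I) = -I*u^3 - 9*u^2 + I*u^2 + 9*u + 20*I*u - 20*I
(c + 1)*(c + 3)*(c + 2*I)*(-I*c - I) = -I*c^4 + 2*c^3 - 5*I*c^3 + 10*c^2 - 7*I*c^2 + 14*c - 3*I*c + 6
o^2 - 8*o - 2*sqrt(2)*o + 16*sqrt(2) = (o - 8)*(o - 2*sqrt(2))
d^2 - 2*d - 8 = (d - 4)*(d + 2)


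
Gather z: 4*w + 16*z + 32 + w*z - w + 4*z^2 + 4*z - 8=3*w + 4*z^2 + z*(w + 20) + 24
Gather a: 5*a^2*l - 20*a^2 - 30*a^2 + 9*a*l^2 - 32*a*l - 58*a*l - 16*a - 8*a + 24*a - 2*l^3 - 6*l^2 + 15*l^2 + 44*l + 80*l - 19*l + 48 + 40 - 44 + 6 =a^2*(5*l - 50) + a*(9*l^2 - 90*l) - 2*l^3 + 9*l^2 + 105*l + 50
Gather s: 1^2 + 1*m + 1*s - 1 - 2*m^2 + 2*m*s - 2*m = -2*m^2 - m + s*(2*m + 1)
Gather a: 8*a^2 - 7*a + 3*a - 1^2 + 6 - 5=8*a^2 - 4*a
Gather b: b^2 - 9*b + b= b^2 - 8*b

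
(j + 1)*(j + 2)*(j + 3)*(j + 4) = j^4 + 10*j^3 + 35*j^2 + 50*j + 24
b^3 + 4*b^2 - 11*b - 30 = (b - 3)*(b + 2)*(b + 5)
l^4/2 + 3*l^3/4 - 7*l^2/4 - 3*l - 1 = (l/2 + 1/2)*(l - 2)*(l + 1/2)*(l + 2)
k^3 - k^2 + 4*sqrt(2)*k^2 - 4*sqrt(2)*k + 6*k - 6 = (k - 1)*(k + sqrt(2))*(k + 3*sqrt(2))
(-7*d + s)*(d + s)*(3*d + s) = -21*d^3 - 25*d^2*s - 3*d*s^2 + s^3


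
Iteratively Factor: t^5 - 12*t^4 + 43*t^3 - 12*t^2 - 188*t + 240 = (t - 3)*(t^4 - 9*t^3 + 16*t^2 + 36*t - 80) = (t - 5)*(t - 3)*(t^3 - 4*t^2 - 4*t + 16) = (t - 5)*(t - 3)*(t + 2)*(t^2 - 6*t + 8) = (t - 5)*(t - 4)*(t - 3)*(t + 2)*(t - 2)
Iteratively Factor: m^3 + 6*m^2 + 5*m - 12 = (m + 3)*(m^2 + 3*m - 4) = (m - 1)*(m + 3)*(m + 4)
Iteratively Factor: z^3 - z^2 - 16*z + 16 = (z + 4)*(z^2 - 5*z + 4) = (z - 4)*(z + 4)*(z - 1)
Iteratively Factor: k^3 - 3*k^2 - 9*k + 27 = (k - 3)*(k^2 - 9) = (k - 3)*(k + 3)*(k - 3)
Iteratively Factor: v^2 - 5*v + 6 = (v - 2)*(v - 3)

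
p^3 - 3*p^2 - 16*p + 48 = (p - 4)*(p - 3)*(p + 4)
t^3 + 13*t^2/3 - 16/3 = (t - 1)*(t + 4/3)*(t + 4)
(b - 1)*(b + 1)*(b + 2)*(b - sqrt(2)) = b^4 - sqrt(2)*b^3 + 2*b^3 - 2*sqrt(2)*b^2 - b^2 - 2*b + sqrt(2)*b + 2*sqrt(2)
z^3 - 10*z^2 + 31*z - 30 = (z - 5)*(z - 3)*(z - 2)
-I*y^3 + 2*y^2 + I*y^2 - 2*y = y*(y + 2*I)*(-I*y + I)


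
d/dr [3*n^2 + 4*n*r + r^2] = 4*n + 2*r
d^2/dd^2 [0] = 0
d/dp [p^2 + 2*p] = 2*p + 2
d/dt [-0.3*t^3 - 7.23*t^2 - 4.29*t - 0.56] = -0.9*t^2 - 14.46*t - 4.29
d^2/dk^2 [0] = 0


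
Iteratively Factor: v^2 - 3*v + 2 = (v - 2)*(v - 1)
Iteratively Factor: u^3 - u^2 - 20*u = (u)*(u^2 - u - 20) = u*(u + 4)*(u - 5)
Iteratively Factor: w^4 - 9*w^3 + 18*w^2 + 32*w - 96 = (w - 4)*(w^3 - 5*w^2 - 2*w + 24) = (w - 4)*(w - 3)*(w^2 - 2*w - 8) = (w - 4)*(w - 3)*(w + 2)*(w - 4)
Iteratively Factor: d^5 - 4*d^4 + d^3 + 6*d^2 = (d + 1)*(d^4 - 5*d^3 + 6*d^2) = d*(d + 1)*(d^3 - 5*d^2 + 6*d) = d*(d - 3)*(d + 1)*(d^2 - 2*d) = d*(d - 3)*(d - 2)*(d + 1)*(d)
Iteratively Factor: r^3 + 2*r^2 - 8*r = (r - 2)*(r^2 + 4*r) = r*(r - 2)*(r + 4)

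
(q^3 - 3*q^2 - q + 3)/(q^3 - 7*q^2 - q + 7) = (q - 3)/(q - 7)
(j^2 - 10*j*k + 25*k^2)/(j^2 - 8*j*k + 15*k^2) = (j - 5*k)/(j - 3*k)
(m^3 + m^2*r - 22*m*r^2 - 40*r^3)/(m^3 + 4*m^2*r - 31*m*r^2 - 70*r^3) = (m + 4*r)/(m + 7*r)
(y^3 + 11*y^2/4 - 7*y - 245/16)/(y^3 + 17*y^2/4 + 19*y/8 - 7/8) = (8*y^2 - 6*y - 35)/(2*(4*y^2 + 3*y - 1))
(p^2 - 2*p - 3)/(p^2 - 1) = (p - 3)/(p - 1)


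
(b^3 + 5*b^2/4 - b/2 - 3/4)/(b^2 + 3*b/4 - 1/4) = (4*b^2 + b - 3)/(4*b - 1)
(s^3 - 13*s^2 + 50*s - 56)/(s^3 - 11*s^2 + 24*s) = (s^3 - 13*s^2 + 50*s - 56)/(s*(s^2 - 11*s + 24))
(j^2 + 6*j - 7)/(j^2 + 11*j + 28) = (j - 1)/(j + 4)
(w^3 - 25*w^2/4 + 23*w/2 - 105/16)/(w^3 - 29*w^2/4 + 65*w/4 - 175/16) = (2*w - 3)/(2*w - 5)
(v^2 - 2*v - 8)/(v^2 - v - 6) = (v - 4)/(v - 3)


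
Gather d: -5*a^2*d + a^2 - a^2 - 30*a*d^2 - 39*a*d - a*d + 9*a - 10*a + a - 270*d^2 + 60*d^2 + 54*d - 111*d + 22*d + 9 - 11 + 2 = d^2*(-30*a - 210) + d*(-5*a^2 - 40*a - 35)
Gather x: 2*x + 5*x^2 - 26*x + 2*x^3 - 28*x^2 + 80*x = 2*x^3 - 23*x^2 + 56*x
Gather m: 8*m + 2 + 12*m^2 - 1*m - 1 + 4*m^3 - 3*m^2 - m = 4*m^3 + 9*m^2 + 6*m + 1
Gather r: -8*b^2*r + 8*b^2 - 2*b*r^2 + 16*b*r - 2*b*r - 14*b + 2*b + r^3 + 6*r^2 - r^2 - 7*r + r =8*b^2 - 12*b + r^3 + r^2*(5 - 2*b) + r*(-8*b^2 + 14*b - 6)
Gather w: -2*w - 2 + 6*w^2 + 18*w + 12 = 6*w^2 + 16*w + 10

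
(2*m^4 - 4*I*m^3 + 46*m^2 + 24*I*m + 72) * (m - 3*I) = 2*m^5 - 10*I*m^4 + 34*m^3 - 114*I*m^2 + 144*m - 216*I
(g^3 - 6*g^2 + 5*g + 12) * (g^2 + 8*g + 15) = g^5 + 2*g^4 - 28*g^3 - 38*g^2 + 171*g + 180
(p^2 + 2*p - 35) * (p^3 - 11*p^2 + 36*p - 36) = p^5 - 9*p^4 - 21*p^3 + 421*p^2 - 1332*p + 1260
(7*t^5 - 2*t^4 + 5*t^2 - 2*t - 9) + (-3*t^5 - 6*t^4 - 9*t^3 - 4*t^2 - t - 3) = 4*t^5 - 8*t^4 - 9*t^3 + t^2 - 3*t - 12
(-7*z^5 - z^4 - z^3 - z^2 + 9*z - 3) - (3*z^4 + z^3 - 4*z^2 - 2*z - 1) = -7*z^5 - 4*z^4 - 2*z^3 + 3*z^2 + 11*z - 2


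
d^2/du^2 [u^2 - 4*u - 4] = 2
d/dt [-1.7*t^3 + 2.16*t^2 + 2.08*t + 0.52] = -5.1*t^2 + 4.32*t + 2.08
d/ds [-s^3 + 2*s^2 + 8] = s*(4 - 3*s)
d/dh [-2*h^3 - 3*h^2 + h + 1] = -6*h^2 - 6*h + 1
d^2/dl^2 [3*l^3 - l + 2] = 18*l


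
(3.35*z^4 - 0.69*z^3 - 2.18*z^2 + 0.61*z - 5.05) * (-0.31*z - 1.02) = -1.0385*z^5 - 3.2031*z^4 + 1.3796*z^3 + 2.0345*z^2 + 0.9433*z + 5.151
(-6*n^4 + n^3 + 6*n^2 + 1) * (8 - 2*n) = 12*n^5 - 50*n^4 - 4*n^3 + 48*n^2 - 2*n + 8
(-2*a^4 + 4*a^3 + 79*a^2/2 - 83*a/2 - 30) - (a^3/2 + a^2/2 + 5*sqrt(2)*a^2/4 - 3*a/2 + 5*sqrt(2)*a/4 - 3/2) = -2*a^4 + 7*a^3/2 - 5*sqrt(2)*a^2/4 + 39*a^2 - 40*a - 5*sqrt(2)*a/4 - 57/2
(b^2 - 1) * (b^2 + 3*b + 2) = b^4 + 3*b^3 + b^2 - 3*b - 2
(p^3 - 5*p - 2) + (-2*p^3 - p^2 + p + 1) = -p^3 - p^2 - 4*p - 1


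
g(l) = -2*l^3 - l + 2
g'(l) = -6*l^2 - 1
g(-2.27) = 27.66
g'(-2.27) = -31.92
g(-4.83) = 232.19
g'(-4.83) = -140.97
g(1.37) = -4.51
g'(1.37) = -12.26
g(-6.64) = 594.15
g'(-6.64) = -265.54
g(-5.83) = 404.14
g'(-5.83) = -204.93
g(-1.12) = 5.93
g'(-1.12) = -8.53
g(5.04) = -259.09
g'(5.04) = -153.41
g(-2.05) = 21.28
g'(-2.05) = -26.22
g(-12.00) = 3470.00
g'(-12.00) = -865.00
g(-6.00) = 440.00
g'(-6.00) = -217.00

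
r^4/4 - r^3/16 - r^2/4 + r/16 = r*(r/4 + 1/4)*(r - 1)*(r - 1/4)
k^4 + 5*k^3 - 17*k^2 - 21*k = k*(k - 3)*(k + 1)*(k + 7)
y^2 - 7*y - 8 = (y - 8)*(y + 1)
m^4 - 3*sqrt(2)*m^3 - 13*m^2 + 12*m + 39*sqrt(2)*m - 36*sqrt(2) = (m - 3)*(m - 1)*(m + 4)*(m - 3*sqrt(2))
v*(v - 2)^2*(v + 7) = v^4 + 3*v^3 - 24*v^2 + 28*v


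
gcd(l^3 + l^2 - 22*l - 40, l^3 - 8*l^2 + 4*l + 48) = l + 2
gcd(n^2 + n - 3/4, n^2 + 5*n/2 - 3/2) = n - 1/2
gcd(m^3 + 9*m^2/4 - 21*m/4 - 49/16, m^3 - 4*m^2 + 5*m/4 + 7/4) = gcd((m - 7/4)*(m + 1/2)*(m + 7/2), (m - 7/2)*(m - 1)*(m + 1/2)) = m + 1/2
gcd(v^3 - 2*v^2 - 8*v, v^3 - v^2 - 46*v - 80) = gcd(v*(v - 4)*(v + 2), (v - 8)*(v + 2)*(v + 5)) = v + 2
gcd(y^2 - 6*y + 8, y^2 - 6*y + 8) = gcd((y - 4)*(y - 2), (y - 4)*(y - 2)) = y^2 - 6*y + 8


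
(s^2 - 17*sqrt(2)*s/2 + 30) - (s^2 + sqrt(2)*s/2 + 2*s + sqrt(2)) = -9*sqrt(2)*s - 2*s - sqrt(2) + 30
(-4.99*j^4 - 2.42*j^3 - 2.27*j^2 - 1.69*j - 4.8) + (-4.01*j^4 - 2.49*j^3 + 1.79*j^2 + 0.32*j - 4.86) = -9.0*j^4 - 4.91*j^3 - 0.48*j^2 - 1.37*j - 9.66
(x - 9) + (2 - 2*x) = -x - 7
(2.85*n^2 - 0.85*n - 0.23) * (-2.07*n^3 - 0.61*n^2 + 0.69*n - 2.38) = -5.8995*n^5 + 0.0209999999999999*n^4 + 2.9611*n^3 - 7.2292*n^2 + 1.8643*n + 0.5474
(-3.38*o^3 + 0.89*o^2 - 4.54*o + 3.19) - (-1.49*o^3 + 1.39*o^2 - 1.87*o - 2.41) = -1.89*o^3 - 0.5*o^2 - 2.67*o + 5.6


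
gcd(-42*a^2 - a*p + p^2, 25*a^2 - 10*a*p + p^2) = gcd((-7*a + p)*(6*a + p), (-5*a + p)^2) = 1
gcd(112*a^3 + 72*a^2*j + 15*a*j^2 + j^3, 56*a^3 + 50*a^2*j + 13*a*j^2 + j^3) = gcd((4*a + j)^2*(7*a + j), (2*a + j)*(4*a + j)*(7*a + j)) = 28*a^2 + 11*a*j + j^2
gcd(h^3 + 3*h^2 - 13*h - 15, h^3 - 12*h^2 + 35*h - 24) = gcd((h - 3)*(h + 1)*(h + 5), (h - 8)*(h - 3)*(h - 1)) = h - 3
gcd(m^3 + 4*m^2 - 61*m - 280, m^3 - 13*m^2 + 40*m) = m - 8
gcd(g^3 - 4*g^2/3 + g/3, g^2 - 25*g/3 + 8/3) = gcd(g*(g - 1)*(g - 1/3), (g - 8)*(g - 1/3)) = g - 1/3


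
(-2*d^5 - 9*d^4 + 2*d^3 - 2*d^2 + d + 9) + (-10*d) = -2*d^5 - 9*d^4 + 2*d^3 - 2*d^2 - 9*d + 9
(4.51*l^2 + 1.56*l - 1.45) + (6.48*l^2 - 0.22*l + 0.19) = 10.99*l^2 + 1.34*l - 1.26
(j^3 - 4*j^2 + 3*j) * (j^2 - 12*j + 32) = j^5 - 16*j^4 + 83*j^3 - 164*j^2 + 96*j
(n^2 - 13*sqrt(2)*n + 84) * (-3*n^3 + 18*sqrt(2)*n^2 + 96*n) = -3*n^5 + 57*sqrt(2)*n^4 - 624*n^3 + 264*sqrt(2)*n^2 + 8064*n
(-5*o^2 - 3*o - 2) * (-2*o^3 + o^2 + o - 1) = 10*o^5 + o^4 - 4*o^3 + o + 2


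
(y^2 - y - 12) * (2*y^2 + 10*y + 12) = 2*y^4 + 8*y^3 - 22*y^2 - 132*y - 144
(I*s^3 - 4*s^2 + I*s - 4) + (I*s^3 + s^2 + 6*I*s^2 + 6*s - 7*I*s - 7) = 2*I*s^3 - 3*s^2 + 6*I*s^2 + 6*s - 6*I*s - 11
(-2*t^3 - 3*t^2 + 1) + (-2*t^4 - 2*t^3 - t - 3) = -2*t^4 - 4*t^3 - 3*t^2 - t - 2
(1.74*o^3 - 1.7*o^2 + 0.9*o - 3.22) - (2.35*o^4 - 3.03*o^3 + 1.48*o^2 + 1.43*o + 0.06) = -2.35*o^4 + 4.77*o^3 - 3.18*o^2 - 0.53*o - 3.28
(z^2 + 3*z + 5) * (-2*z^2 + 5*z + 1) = -2*z^4 - z^3 + 6*z^2 + 28*z + 5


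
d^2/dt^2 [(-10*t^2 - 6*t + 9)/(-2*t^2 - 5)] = 8*(6*t^3 - 102*t^2 - 45*t + 85)/(8*t^6 + 60*t^4 + 150*t^2 + 125)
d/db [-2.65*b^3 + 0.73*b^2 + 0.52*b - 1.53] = -7.95*b^2 + 1.46*b + 0.52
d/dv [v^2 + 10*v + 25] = 2*v + 10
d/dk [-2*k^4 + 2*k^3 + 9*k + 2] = -8*k^3 + 6*k^2 + 9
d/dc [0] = 0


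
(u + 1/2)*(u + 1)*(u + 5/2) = u^3 + 4*u^2 + 17*u/4 + 5/4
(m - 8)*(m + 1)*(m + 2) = m^3 - 5*m^2 - 22*m - 16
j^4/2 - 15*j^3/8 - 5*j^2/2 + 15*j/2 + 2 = (j/2 + 1)*(j - 4)*(j - 2)*(j + 1/4)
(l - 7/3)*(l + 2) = l^2 - l/3 - 14/3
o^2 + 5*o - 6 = (o - 1)*(o + 6)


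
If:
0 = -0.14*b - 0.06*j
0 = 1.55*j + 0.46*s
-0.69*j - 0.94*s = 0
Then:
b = 0.00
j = 0.00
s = 0.00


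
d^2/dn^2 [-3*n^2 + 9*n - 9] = -6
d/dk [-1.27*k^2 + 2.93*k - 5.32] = 2.93 - 2.54*k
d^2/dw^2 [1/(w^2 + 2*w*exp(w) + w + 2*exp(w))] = 2*(-(w*exp(w) + 3*exp(w) + 1)*(w^2 + 2*w*exp(w) + w + 2*exp(w)) + (2*w*exp(w) + 2*w + 4*exp(w) + 1)^2)/(w^2 + 2*w*exp(w) + w + 2*exp(w))^3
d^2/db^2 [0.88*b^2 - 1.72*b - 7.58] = 1.76000000000000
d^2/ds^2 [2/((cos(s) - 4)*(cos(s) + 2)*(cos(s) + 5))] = 6*(-8*(1 - cos(s)^2)^2 + 4*sin(s)^6 + cos(s)^6 - 11*cos(s)^5 - 50*cos(s)^3 - 290*cos(s)^2 + 212*cos(s) + 300)/((cos(s) - 4)^3*(cos(s) + 2)^3*(cos(s) + 5)^3)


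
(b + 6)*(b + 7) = b^2 + 13*b + 42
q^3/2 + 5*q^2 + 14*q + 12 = (q/2 + 1)*(q + 2)*(q + 6)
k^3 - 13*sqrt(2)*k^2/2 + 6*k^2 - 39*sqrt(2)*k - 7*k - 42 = (k + 6)*(k - 7*sqrt(2))*(k + sqrt(2)/2)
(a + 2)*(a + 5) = a^2 + 7*a + 10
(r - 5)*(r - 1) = r^2 - 6*r + 5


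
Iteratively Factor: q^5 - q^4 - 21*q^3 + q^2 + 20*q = (q)*(q^4 - q^3 - 21*q^2 + q + 20) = q*(q + 4)*(q^3 - 5*q^2 - q + 5) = q*(q - 1)*(q + 4)*(q^2 - 4*q - 5) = q*(q - 5)*(q - 1)*(q + 4)*(q + 1)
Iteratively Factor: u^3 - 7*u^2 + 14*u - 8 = (u - 4)*(u^2 - 3*u + 2) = (u - 4)*(u - 1)*(u - 2)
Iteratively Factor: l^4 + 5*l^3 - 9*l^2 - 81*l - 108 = (l + 3)*(l^3 + 2*l^2 - 15*l - 36) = (l + 3)^2*(l^2 - l - 12) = (l + 3)^3*(l - 4)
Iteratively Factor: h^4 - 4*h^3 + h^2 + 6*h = (h + 1)*(h^3 - 5*h^2 + 6*h) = h*(h + 1)*(h^2 - 5*h + 6) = h*(h - 3)*(h + 1)*(h - 2)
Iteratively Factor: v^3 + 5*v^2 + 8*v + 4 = (v + 1)*(v^2 + 4*v + 4) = (v + 1)*(v + 2)*(v + 2)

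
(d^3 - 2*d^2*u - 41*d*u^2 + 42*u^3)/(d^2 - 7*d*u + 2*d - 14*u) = (d^2 + 5*d*u - 6*u^2)/(d + 2)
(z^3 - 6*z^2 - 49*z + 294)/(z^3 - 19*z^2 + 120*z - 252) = (z + 7)/(z - 6)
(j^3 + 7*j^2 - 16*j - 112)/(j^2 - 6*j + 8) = (j^2 + 11*j + 28)/(j - 2)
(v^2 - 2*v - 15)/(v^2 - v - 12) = (v - 5)/(v - 4)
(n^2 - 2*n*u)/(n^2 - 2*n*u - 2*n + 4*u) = n/(n - 2)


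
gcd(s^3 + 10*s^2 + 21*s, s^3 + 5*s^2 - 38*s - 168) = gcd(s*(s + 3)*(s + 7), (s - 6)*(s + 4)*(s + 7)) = s + 7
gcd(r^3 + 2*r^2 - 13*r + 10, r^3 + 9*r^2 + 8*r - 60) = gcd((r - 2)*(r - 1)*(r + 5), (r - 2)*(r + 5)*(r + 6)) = r^2 + 3*r - 10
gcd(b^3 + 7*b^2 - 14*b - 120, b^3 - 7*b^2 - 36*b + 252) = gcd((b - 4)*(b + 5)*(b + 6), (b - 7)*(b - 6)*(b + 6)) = b + 6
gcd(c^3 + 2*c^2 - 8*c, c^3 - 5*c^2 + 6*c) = c^2 - 2*c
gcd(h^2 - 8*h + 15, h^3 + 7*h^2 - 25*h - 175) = h - 5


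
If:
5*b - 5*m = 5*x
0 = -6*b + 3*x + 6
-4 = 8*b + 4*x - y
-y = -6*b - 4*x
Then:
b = -2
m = 4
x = -6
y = -36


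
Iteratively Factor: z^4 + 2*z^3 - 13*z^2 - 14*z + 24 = (z + 4)*(z^3 - 2*z^2 - 5*z + 6) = (z - 1)*(z + 4)*(z^2 - z - 6) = (z - 1)*(z + 2)*(z + 4)*(z - 3)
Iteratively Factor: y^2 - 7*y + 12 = (y - 4)*(y - 3)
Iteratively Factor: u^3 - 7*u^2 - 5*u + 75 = (u + 3)*(u^2 - 10*u + 25) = (u - 5)*(u + 3)*(u - 5)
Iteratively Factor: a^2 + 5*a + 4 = (a + 4)*(a + 1)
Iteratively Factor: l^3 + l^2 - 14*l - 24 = (l + 3)*(l^2 - 2*l - 8) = (l + 2)*(l + 3)*(l - 4)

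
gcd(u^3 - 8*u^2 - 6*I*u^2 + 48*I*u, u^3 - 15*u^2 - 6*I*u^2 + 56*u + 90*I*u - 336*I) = u^2 + u*(-8 - 6*I) + 48*I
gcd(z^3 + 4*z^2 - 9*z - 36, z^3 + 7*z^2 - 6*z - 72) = z^2 + z - 12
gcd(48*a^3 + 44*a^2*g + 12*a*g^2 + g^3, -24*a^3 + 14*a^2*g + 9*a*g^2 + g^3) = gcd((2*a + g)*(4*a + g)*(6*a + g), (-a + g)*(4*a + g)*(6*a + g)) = 24*a^2 + 10*a*g + g^2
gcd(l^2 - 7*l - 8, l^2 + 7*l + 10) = 1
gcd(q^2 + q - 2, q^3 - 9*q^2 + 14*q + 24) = 1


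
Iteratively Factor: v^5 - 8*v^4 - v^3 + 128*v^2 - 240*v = (v - 5)*(v^4 - 3*v^3 - 16*v^2 + 48*v) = (v - 5)*(v + 4)*(v^3 - 7*v^2 + 12*v) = v*(v - 5)*(v + 4)*(v^2 - 7*v + 12) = v*(v - 5)*(v - 3)*(v + 4)*(v - 4)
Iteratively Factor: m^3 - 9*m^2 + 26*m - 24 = (m - 2)*(m^2 - 7*m + 12) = (m - 3)*(m - 2)*(m - 4)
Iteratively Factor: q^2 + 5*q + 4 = (q + 1)*(q + 4)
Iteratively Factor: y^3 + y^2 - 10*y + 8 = (y - 2)*(y^2 + 3*y - 4) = (y - 2)*(y + 4)*(y - 1)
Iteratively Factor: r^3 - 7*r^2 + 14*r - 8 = (r - 2)*(r^2 - 5*r + 4) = (r - 4)*(r - 2)*(r - 1)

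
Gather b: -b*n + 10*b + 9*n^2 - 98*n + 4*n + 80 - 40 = b*(10 - n) + 9*n^2 - 94*n + 40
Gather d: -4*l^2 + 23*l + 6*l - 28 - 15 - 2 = -4*l^2 + 29*l - 45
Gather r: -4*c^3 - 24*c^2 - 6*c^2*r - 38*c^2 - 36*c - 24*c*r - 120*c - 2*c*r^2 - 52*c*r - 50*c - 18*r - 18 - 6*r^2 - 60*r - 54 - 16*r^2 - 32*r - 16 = -4*c^3 - 62*c^2 - 206*c + r^2*(-2*c - 22) + r*(-6*c^2 - 76*c - 110) - 88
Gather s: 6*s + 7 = 6*s + 7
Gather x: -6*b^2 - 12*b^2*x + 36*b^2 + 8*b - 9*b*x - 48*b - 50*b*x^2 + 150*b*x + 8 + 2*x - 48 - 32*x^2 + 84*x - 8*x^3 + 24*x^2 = 30*b^2 - 40*b - 8*x^3 + x^2*(-50*b - 8) + x*(-12*b^2 + 141*b + 86) - 40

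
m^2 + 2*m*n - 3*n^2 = (m - n)*(m + 3*n)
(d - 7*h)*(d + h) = d^2 - 6*d*h - 7*h^2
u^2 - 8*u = u*(u - 8)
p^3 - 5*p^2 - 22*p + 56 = (p - 7)*(p - 2)*(p + 4)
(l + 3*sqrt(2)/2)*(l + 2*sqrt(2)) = l^2 + 7*sqrt(2)*l/2 + 6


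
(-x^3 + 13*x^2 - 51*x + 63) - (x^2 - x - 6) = -x^3 + 12*x^2 - 50*x + 69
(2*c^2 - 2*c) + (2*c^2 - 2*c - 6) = 4*c^2 - 4*c - 6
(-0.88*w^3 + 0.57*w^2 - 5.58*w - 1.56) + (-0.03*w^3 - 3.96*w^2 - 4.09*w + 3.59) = -0.91*w^3 - 3.39*w^2 - 9.67*w + 2.03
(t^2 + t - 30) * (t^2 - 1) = t^4 + t^3 - 31*t^2 - t + 30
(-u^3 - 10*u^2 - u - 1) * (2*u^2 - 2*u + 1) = -2*u^5 - 18*u^4 + 17*u^3 - 10*u^2 + u - 1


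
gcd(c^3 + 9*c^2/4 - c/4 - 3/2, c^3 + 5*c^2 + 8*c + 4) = c^2 + 3*c + 2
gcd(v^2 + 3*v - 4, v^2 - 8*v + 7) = v - 1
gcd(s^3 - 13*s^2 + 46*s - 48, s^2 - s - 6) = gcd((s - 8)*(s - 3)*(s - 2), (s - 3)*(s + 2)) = s - 3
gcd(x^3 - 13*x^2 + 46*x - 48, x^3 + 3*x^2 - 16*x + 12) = x - 2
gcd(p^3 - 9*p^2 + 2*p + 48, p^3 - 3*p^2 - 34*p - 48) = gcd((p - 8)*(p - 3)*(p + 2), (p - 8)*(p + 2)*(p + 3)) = p^2 - 6*p - 16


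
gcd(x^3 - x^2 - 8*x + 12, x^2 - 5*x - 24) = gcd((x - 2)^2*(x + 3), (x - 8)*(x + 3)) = x + 3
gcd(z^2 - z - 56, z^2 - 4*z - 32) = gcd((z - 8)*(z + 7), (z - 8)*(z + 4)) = z - 8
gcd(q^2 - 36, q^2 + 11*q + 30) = q + 6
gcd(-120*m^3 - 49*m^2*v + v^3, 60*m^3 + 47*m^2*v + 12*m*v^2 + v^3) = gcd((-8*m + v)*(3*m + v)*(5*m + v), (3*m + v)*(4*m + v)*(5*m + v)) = 15*m^2 + 8*m*v + v^2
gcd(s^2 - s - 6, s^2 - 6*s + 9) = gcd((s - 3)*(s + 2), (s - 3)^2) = s - 3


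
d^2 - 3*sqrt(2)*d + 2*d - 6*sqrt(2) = (d + 2)*(d - 3*sqrt(2))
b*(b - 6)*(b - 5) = b^3 - 11*b^2 + 30*b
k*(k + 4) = k^2 + 4*k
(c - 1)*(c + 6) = c^2 + 5*c - 6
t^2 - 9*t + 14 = (t - 7)*(t - 2)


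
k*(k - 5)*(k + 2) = k^3 - 3*k^2 - 10*k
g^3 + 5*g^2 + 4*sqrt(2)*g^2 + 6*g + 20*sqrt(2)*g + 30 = (g + 5)*(g + sqrt(2))*(g + 3*sqrt(2))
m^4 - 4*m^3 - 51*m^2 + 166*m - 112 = (m - 8)*(m - 2)*(m - 1)*(m + 7)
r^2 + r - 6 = (r - 2)*(r + 3)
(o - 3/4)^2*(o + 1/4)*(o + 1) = o^4 - o^3/4 - 17*o^2/16 + 21*o/64 + 9/64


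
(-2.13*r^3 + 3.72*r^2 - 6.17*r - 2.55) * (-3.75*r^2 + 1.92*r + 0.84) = 7.9875*r^5 - 18.0396*r^4 + 28.4907*r^3 + 0.840900000000001*r^2 - 10.0788*r - 2.142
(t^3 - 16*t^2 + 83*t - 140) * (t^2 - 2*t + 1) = t^5 - 18*t^4 + 116*t^3 - 322*t^2 + 363*t - 140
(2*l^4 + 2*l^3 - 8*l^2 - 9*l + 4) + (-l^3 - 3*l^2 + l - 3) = 2*l^4 + l^3 - 11*l^2 - 8*l + 1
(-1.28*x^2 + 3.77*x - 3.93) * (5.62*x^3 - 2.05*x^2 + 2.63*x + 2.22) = -7.1936*x^5 + 23.8114*x^4 - 33.1815*x^3 + 15.13*x^2 - 1.9665*x - 8.7246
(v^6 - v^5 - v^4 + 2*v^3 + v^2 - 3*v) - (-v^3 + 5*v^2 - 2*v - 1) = v^6 - v^5 - v^4 + 3*v^3 - 4*v^2 - v + 1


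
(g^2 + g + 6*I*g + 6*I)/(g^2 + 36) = (g + 1)/(g - 6*I)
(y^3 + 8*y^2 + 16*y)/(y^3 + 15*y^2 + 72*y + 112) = y/(y + 7)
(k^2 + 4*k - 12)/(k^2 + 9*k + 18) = (k - 2)/(k + 3)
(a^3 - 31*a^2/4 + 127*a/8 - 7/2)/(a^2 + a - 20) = (8*a^2 - 30*a + 7)/(8*(a + 5))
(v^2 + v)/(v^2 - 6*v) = (v + 1)/(v - 6)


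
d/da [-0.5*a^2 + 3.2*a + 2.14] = 3.2 - 1.0*a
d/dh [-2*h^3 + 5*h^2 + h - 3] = -6*h^2 + 10*h + 1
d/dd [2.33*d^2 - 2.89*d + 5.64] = 4.66*d - 2.89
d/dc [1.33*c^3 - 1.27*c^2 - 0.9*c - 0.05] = 3.99*c^2 - 2.54*c - 0.9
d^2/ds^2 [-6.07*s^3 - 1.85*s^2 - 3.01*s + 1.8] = -36.42*s - 3.7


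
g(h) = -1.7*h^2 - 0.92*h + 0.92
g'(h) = -3.4*h - 0.92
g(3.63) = -24.82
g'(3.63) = -13.26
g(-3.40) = -15.60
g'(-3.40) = 10.64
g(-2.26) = -5.68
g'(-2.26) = 6.76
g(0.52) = -0.02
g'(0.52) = -2.69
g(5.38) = -53.24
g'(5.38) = -19.21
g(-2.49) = -7.33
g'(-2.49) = 7.55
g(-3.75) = -19.54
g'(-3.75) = 11.83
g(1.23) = -2.78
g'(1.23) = -5.10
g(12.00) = -254.92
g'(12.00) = -41.72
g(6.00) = -65.80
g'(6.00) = -21.32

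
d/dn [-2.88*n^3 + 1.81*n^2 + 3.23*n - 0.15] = -8.64*n^2 + 3.62*n + 3.23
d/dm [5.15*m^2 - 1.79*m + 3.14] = 10.3*m - 1.79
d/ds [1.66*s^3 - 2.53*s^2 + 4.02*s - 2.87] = 4.98*s^2 - 5.06*s + 4.02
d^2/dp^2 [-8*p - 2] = 0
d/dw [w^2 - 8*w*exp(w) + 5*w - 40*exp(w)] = -8*w*exp(w) + 2*w - 48*exp(w) + 5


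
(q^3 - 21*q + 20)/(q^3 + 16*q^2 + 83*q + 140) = (q^2 - 5*q + 4)/(q^2 + 11*q + 28)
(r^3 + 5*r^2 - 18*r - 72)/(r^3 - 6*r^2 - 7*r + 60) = (r + 6)/(r - 5)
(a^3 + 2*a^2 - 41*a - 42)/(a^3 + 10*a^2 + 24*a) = (a^3 + 2*a^2 - 41*a - 42)/(a*(a^2 + 10*a + 24))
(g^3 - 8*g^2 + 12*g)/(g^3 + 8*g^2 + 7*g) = (g^2 - 8*g + 12)/(g^2 + 8*g + 7)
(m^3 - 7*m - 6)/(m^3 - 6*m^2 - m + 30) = (m + 1)/(m - 5)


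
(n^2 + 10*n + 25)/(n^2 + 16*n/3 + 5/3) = 3*(n + 5)/(3*n + 1)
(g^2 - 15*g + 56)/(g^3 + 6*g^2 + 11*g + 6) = (g^2 - 15*g + 56)/(g^3 + 6*g^2 + 11*g + 6)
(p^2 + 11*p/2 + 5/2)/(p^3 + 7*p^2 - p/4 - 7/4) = 2*(p + 5)/(2*p^2 + 13*p - 7)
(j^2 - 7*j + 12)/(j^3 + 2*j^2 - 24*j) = (j - 3)/(j*(j + 6))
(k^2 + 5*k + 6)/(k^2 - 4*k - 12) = (k + 3)/(k - 6)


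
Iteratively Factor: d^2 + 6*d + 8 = (d + 4)*(d + 2)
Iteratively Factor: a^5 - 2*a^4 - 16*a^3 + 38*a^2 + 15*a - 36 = (a + 1)*(a^4 - 3*a^3 - 13*a^2 + 51*a - 36) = (a + 1)*(a + 4)*(a^3 - 7*a^2 + 15*a - 9) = (a - 1)*(a + 1)*(a + 4)*(a^2 - 6*a + 9) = (a - 3)*(a - 1)*(a + 1)*(a + 4)*(a - 3)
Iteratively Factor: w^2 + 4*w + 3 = (w + 3)*(w + 1)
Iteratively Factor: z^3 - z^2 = (z - 1)*(z^2) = z*(z - 1)*(z)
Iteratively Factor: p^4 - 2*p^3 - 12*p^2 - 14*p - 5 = (p - 5)*(p^3 + 3*p^2 + 3*p + 1) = (p - 5)*(p + 1)*(p^2 + 2*p + 1) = (p - 5)*(p + 1)^2*(p + 1)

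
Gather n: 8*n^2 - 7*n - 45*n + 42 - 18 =8*n^2 - 52*n + 24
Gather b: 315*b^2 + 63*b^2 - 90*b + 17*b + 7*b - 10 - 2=378*b^2 - 66*b - 12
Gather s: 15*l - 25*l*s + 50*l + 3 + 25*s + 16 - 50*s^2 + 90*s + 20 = 65*l - 50*s^2 + s*(115 - 25*l) + 39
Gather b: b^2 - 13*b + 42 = b^2 - 13*b + 42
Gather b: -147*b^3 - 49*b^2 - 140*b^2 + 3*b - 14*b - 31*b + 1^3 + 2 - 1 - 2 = -147*b^3 - 189*b^2 - 42*b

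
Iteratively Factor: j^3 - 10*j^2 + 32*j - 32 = (j - 2)*(j^2 - 8*j + 16) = (j - 4)*(j - 2)*(j - 4)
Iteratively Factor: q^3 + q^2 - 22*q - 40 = (q - 5)*(q^2 + 6*q + 8) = (q - 5)*(q + 2)*(q + 4)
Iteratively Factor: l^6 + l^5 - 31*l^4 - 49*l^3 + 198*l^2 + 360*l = (l + 3)*(l^5 - 2*l^4 - 25*l^3 + 26*l^2 + 120*l) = (l - 3)*(l + 3)*(l^4 + l^3 - 22*l^2 - 40*l) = l*(l - 3)*(l + 3)*(l^3 + l^2 - 22*l - 40) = l*(l - 3)*(l + 3)*(l + 4)*(l^2 - 3*l - 10) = l*(l - 3)*(l + 2)*(l + 3)*(l + 4)*(l - 5)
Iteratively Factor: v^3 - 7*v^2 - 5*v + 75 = (v - 5)*(v^2 - 2*v - 15) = (v - 5)*(v + 3)*(v - 5)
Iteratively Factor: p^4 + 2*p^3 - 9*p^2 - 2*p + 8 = (p + 4)*(p^3 - 2*p^2 - p + 2) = (p + 1)*(p + 4)*(p^2 - 3*p + 2) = (p - 1)*(p + 1)*(p + 4)*(p - 2)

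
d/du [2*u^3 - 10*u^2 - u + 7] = 6*u^2 - 20*u - 1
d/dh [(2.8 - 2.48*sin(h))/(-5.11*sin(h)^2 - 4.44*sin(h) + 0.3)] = (-12.6728*sin(h)^2 + 28.616*sin(h) + 11.688)*cos(h)/(26.1121*sin(h)^4 + 45.3768*sin(h)^3 + 16.6476*sin(h)^2 - 2.664*sin(h) + 0.09)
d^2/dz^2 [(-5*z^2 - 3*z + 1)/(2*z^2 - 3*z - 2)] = 2*(-42*z^3 - 48*z^2 - 54*z + 11)/(8*z^6 - 36*z^5 + 30*z^4 + 45*z^3 - 30*z^2 - 36*z - 8)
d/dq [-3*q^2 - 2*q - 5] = -6*q - 2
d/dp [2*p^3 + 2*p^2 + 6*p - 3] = 6*p^2 + 4*p + 6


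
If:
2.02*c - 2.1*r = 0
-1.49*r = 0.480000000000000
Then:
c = -0.33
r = -0.32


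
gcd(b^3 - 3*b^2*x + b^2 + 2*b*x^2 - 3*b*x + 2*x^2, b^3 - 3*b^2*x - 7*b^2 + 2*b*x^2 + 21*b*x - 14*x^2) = b^2 - 3*b*x + 2*x^2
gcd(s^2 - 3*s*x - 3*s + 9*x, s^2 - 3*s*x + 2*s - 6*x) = -s + 3*x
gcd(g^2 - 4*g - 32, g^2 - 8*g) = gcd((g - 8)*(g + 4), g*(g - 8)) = g - 8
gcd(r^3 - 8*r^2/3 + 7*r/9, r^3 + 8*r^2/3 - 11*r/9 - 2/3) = 1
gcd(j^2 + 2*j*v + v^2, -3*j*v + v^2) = 1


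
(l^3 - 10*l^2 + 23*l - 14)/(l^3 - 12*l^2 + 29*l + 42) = (l^2 - 3*l + 2)/(l^2 - 5*l - 6)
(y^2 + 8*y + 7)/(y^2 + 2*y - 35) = (y + 1)/(y - 5)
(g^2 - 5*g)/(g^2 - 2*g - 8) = g*(5 - g)/(-g^2 + 2*g + 8)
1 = 1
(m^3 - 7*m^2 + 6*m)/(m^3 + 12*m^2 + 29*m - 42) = m*(m - 6)/(m^2 + 13*m + 42)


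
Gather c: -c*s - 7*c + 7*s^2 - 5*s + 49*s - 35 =c*(-s - 7) + 7*s^2 + 44*s - 35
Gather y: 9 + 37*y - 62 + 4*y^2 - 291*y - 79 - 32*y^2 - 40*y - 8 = -28*y^2 - 294*y - 140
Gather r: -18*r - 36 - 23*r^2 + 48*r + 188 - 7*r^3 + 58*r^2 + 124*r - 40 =-7*r^3 + 35*r^2 + 154*r + 112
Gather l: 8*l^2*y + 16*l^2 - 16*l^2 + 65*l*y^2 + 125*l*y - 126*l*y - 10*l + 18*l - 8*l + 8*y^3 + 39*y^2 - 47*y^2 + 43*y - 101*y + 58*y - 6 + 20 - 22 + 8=8*l^2*y + l*(65*y^2 - y) + 8*y^3 - 8*y^2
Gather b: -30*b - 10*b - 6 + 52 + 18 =64 - 40*b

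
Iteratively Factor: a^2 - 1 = (a + 1)*(a - 1)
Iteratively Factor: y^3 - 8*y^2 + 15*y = (y - 5)*(y^2 - 3*y) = (y - 5)*(y - 3)*(y)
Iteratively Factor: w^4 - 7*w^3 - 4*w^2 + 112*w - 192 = (w - 3)*(w^3 - 4*w^2 - 16*w + 64) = (w - 3)*(w + 4)*(w^2 - 8*w + 16) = (w - 4)*(w - 3)*(w + 4)*(w - 4)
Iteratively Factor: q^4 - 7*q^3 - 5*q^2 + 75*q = (q)*(q^3 - 7*q^2 - 5*q + 75) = q*(q + 3)*(q^2 - 10*q + 25) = q*(q - 5)*(q + 3)*(q - 5)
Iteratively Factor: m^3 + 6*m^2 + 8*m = (m)*(m^2 + 6*m + 8) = m*(m + 4)*(m + 2)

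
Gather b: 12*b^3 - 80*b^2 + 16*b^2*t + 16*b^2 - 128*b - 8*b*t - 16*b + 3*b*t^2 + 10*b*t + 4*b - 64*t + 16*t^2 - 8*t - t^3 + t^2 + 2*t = 12*b^3 + b^2*(16*t - 64) + b*(3*t^2 + 2*t - 140) - t^3 + 17*t^2 - 70*t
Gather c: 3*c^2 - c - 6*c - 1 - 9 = 3*c^2 - 7*c - 10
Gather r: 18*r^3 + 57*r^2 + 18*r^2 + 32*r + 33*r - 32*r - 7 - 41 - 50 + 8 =18*r^3 + 75*r^2 + 33*r - 90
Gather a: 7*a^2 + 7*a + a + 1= 7*a^2 + 8*a + 1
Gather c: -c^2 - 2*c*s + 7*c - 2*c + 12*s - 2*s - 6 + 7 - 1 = -c^2 + c*(5 - 2*s) + 10*s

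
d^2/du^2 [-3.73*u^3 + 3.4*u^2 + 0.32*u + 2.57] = 6.8 - 22.38*u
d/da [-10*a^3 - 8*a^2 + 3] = 2*a*(-15*a - 8)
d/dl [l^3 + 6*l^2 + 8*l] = 3*l^2 + 12*l + 8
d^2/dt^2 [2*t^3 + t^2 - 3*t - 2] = 12*t + 2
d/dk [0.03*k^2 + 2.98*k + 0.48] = 0.06*k + 2.98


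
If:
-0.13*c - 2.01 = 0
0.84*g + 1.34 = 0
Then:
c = -15.46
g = -1.60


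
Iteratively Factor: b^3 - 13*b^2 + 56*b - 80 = (b - 4)*(b^2 - 9*b + 20) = (b - 4)^2*(b - 5)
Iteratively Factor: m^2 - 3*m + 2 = (m - 1)*(m - 2)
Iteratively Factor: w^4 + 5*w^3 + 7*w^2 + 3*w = (w + 1)*(w^3 + 4*w^2 + 3*w) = (w + 1)^2*(w^2 + 3*w) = w*(w + 1)^2*(w + 3)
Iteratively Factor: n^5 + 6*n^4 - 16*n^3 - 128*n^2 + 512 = (n + 4)*(n^4 + 2*n^3 - 24*n^2 - 32*n + 128) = (n + 4)^2*(n^3 - 2*n^2 - 16*n + 32) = (n + 4)^3*(n^2 - 6*n + 8) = (n - 4)*(n + 4)^3*(n - 2)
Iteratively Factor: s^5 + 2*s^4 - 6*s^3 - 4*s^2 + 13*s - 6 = (s + 2)*(s^4 - 6*s^2 + 8*s - 3) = (s - 1)*(s + 2)*(s^3 + s^2 - 5*s + 3) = (s - 1)^2*(s + 2)*(s^2 + 2*s - 3) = (s - 1)^2*(s + 2)*(s + 3)*(s - 1)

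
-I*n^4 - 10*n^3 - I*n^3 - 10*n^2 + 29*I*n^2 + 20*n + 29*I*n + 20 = (n - 5*I)*(n - 4*I)*(n - I)*(-I*n - I)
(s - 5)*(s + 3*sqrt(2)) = s^2 - 5*s + 3*sqrt(2)*s - 15*sqrt(2)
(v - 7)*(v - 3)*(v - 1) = v^3 - 11*v^2 + 31*v - 21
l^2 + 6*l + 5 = (l + 1)*(l + 5)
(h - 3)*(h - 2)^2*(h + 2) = h^4 - 5*h^3 + 2*h^2 + 20*h - 24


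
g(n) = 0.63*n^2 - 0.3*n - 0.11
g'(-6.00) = -7.86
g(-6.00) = 24.37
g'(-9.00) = -11.64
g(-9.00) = 53.62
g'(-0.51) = -0.94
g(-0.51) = 0.21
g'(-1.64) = -2.37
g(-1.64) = 2.08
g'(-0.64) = -1.11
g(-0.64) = 0.34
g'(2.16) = 2.42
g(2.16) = 2.18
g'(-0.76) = -1.26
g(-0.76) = 0.48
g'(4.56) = 5.45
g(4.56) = 11.62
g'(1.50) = 1.59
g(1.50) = 0.86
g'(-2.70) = -3.70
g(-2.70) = 5.29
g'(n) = 1.26*n - 0.3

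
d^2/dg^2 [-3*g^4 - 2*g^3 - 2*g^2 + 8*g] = -36*g^2 - 12*g - 4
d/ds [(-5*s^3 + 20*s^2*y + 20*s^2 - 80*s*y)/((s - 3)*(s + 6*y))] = 5*(s*(s - 3)*(s^2 - 4*s*y - 4*s + 16*y) + s*(s + 6*y)*(s^2 - 4*s*y - 4*s + 16*y) + (s - 3)*(s + 6*y)*(-3*s^2 + 8*s*y + 8*s - 16*y))/((s - 3)^2*(s + 6*y)^2)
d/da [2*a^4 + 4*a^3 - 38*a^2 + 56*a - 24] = 8*a^3 + 12*a^2 - 76*a + 56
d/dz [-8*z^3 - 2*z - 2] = -24*z^2 - 2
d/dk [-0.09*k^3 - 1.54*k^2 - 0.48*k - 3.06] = -0.27*k^2 - 3.08*k - 0.48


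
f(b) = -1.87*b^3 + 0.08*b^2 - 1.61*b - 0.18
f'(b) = -5.61*b^2 + 0.16*b - 1.61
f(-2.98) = 54.82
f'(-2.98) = -51.91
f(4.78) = -210.28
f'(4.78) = -129.02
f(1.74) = -12.59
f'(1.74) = -18.32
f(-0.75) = 1.86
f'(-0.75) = -4.89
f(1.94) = -16.66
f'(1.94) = -22.41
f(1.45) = -8.05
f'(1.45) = -13.17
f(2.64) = -38.28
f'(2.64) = -40.29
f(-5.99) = 414.24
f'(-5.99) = -203.86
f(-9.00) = 1384.02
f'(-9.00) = -457.46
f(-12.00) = 3262.02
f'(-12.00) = -811.37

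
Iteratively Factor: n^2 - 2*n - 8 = (n - 4)*(n + 2)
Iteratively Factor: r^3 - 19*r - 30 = (r - 5)*(r^2 + 5*r + 6) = (r - 5)*(r + 2)*(r + 3)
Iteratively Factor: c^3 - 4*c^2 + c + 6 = (c - 2)*(c^2 - 2*c - 3) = (c - 2)*(c + 1)*(c - 3)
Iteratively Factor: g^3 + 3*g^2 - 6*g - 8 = (g + 1)*(g^2 + 2*g - 8) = (g + 1)*(g + 4)*(g - 2)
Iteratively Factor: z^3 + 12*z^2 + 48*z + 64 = (z + 4)*(z^2 + 8*z + 16) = (z + 4)^2*(z + 4)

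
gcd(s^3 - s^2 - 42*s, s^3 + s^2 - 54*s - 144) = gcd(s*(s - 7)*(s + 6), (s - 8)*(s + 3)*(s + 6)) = s + 6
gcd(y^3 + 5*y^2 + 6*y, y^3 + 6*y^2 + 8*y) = y^2 + 2*y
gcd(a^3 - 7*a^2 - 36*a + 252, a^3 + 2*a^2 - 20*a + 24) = a + 6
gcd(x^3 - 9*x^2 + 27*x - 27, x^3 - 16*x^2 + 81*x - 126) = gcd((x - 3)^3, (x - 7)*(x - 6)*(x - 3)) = x - 3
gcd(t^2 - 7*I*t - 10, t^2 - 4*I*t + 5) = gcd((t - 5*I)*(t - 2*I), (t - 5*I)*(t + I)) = t - 5*I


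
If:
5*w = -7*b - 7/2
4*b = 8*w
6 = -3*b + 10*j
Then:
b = -7/19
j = 93/190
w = -7/38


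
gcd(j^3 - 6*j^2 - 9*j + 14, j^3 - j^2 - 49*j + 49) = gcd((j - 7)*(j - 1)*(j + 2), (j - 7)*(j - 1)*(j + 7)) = j^2 - 8*j + 7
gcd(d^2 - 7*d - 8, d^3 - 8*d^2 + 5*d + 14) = d + 1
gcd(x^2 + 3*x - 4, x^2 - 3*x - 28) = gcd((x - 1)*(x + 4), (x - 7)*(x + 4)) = x + 4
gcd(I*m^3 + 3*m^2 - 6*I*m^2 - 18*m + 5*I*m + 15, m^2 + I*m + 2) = 1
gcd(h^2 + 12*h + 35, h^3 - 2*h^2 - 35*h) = h + 5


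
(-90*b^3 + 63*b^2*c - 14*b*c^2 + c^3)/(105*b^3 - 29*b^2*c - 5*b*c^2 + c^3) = (-30*b^2 + 11*b*c - c^2)/(35*b^2 + 2*b*c - c^2)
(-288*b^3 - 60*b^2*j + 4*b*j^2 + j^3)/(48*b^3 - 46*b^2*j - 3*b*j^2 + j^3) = (-6*b - j)/(b - j)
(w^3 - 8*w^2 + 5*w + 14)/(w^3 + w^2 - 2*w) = (w^3 - 8*w^2 + 5*w + 14)/(w*(w^2 + w - 2))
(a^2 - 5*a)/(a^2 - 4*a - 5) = a/(a + 1)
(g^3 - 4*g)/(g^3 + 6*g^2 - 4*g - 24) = g/(g + 6)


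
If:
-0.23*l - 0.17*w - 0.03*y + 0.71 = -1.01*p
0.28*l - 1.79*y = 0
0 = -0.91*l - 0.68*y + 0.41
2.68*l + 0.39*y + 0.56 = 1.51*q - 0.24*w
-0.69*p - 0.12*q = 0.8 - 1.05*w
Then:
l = 0.40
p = -0.52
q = 1.19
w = 0.56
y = 0.06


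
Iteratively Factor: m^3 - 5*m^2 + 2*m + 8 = (m - 2)*(m^2 - 3*m - 4) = (m - 4)*(m - 2)*(m + 1)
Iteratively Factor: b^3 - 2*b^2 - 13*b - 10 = (b + 2)*(b^2 - 4*b - 5) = (b + 1)*(b + 2)*(b - 5)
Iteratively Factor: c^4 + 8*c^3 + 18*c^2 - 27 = (c + 3)*(c^3 + 5*c^2 + 3*c - 9) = (c + 3)^2*(c^2 + 2*c - 3) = (c - 1)*(c + 3)^2*(c + 3)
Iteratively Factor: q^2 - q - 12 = (q + 3)*(q - 4)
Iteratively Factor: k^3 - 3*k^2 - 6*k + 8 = (k - 4)*(k^2 + k - 2) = (k - 4)*(k + 2)*(k - 1)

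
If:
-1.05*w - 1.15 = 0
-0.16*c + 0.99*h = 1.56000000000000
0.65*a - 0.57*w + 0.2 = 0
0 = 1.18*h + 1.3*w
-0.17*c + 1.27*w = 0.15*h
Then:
No Solution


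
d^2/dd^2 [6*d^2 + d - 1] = 12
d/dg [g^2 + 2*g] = 2*g + 2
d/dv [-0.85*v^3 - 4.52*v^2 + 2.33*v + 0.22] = -2.55*v^2 - 9.04*v + 2.33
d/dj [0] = 0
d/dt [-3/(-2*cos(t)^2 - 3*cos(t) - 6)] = 3*(4*cos(t) + 3)*sin(t)/(3*cos(t) + cos(2*t) + 7)^2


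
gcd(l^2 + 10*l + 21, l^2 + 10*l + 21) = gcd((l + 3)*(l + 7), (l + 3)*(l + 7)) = l^2 + 10*l + 21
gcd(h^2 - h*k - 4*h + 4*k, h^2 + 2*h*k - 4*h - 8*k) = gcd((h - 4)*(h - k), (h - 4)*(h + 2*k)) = h - 4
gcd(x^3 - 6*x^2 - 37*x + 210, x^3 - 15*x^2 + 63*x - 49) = x - 7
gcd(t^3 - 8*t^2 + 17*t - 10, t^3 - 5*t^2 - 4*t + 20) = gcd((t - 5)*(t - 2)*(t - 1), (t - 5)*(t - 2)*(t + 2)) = t^2 - 7*t + 10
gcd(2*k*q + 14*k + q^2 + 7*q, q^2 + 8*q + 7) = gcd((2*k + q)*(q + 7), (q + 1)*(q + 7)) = q + 7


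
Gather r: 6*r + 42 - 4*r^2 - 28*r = -4*r^2 - 22*r + 42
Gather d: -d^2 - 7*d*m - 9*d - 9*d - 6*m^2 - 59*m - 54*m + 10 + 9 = -d^2 + d*(-7*m - 18) - 6*m^2 - 113*m + 19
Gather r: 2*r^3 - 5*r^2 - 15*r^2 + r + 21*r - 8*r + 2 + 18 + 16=2*r^3 - 20*r^2 + 14*r + 36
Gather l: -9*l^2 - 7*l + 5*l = -9*l^2 - 2*l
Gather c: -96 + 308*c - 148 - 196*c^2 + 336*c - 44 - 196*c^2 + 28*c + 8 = -392*c^2 + 672*c - 280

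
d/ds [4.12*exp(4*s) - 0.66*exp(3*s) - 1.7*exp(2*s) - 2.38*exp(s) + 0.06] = (16.48*exp(3*s) - 1.98*exp(2*s) - 3.4*exp(s) - 2.38)*exp(s)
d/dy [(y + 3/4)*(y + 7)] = 2*y + 31/4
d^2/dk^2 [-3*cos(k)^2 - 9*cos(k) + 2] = 9*cos(k) + 6*cos(2*k)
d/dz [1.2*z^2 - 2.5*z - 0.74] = 2.4*z - 2.5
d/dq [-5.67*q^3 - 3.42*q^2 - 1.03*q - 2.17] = -17.01*q^2 - 6.84*q - 1.03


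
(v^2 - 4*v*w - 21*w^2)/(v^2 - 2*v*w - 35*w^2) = (v + 3*w)/(v + 5*w)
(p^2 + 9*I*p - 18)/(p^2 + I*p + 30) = (p + 3*I)/(p - 5*I)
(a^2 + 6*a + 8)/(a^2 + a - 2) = (a + 4)/(a - 1)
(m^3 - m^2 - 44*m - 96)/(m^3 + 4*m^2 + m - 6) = (m^2 - 4*m - 32)/(m^2 + m - 2)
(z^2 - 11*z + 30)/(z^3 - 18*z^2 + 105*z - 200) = (z - 6)/(z^2 - 13*z + 40)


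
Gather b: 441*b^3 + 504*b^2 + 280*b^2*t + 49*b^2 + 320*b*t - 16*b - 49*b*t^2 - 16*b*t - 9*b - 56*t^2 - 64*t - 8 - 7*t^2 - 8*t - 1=441*b^3 + b^2*(280*t + 553) + b*(-49*t^2 + 304*t - 25) - 63*t^2 - 72*t - 9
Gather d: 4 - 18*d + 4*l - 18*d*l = d*(-18*l - 18) + 4*l + 4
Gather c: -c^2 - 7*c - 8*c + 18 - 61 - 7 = -c^2 - 15*c - 50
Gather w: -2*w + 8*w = 6*w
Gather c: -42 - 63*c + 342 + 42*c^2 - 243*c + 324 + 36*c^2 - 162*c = 78*c^2 - 468*c + 624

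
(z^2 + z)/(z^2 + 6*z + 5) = z/(z + 5)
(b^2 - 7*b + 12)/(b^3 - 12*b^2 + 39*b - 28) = (b - 3)/(b^2 - 8*b + 7)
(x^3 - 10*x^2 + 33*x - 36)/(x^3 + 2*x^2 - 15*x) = (x^2 - 7*x + 12)/(x*(x + 5))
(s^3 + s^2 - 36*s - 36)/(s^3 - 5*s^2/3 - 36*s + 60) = 3*(s + 1)/(3*s - 5)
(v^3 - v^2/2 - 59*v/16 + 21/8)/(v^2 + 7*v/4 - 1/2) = (16*v^2 - 40*v + 21)/(4*(4*v - 1))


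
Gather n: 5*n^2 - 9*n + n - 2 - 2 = 5*n^2 - 8*n - 4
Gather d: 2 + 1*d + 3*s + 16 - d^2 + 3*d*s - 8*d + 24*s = -d^2 + d*(3*s - 7) + 27*s + 18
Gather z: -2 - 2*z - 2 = -2*z - 4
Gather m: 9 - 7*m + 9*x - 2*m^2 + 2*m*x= -2*m^2 + m*(2*x - 7) + 9*x + 9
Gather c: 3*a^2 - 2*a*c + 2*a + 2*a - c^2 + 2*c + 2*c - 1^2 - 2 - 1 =3*a^2 + 4*a - c^2 + c*(4 - 2*a) - 4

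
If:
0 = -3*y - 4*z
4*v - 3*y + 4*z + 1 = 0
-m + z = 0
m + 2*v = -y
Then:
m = -3/26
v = -1/52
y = 2/13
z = -3/26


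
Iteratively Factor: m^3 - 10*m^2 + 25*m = (m - 5)*(m^2 - 5*m) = m*(m - 5)*(m - 5)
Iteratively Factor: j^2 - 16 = (j + 4)*(j - 4)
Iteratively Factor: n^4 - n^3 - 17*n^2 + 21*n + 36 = (n + 1)*(n^3 - 2*n^2 - 15*n + 36) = (n - 3)*(n + 1)*(n^2 + n - 12) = (n - 3)^2*(n + 1)*(n + 4)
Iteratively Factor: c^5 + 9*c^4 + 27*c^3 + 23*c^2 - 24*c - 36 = (c + 3)*(c^4 + 6*c^3 + 9*c^2 - 4*c - 12) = (c + 3)^2*(c^3 + 3*c^2 - 4) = (c - 1)*(c + 3)^2*(c^2 + 4*c + 4) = (c - 1)*(c + 2)*(c + 3)^2*(c + 2)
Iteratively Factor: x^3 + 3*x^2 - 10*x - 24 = (x + 4)*(x^2 - x - 6) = (x - 3)*(x + 4)*(x + 2)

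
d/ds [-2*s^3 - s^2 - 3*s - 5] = -6*s^2 - 2*s - 3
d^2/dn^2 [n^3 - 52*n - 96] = 6*n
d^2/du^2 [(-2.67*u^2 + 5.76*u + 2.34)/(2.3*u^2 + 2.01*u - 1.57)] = (85.62762*u^3 + 16.42338*u^2 + 189.70308*u + 58.998246)/(12.167*u^6 + 31.8987*u^5 + 2.96078999999999*u^4 - 35.428059*u^3 - 2.021061*u^2 + 14.863347*u - 3.869893)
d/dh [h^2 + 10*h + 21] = 2*h + 10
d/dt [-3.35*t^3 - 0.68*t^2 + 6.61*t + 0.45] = -10.05*t^2 - 1.36*t + 6.61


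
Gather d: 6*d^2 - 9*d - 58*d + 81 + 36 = 6*d^2 - 67*d + 117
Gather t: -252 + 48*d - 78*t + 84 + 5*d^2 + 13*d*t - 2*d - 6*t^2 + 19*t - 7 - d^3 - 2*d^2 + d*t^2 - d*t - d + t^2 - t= -d^3 + 3*d^2 + 45*d + t^2*(d - 5) + t*(12*d - 60) - 175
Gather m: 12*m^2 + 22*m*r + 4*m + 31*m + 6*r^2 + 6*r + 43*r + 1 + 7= 12*m^2 + m*(22*r + 35) + 6*r^2 + 49*r + 8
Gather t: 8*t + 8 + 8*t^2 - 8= 8*t^2 + 8*t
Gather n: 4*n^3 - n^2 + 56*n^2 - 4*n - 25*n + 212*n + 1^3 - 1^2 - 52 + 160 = 4*n^3 + 55*n^2 + 183*n + 108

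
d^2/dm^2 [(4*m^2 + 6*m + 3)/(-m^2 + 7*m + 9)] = 2*(-34*m^3 - 117*m^2 - 99*m - 120)/(m^6 - 21*m^5 + 120*m^4 + 35*m^3 - 1080*m^2 - 1701*m - 729)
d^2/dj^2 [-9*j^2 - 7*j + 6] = -18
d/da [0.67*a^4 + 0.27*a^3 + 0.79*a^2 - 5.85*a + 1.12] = 2.68*a^3 + 0.81*a^2 + 1.58*a - 5.85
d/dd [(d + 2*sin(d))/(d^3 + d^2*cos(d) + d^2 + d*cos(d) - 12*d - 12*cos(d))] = (-(d + 2*sin(d))*(-d^2*sin(d) + 3*d^2 - d*sin(d) + 2*d*cos(d) + 2*d + 12*sin(d) + cos(d) - 12) + (2*cos(d) + 1)*(d^3 + d^2*cos(d) + d^2 + d*cos(d) - 12*d - 12*cos(d)))/((d - 3)^2*(d + 4)^2*(d + cos(d))^2)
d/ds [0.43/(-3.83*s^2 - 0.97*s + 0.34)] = (3.2938*s + 0.4171)/(3.83*s^2 + 0.97*s - 0.34)^2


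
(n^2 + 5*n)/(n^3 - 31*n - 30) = n/(n^2 - 5*n - 6)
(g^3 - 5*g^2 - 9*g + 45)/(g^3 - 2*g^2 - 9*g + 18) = (g - 5)/(g - 2)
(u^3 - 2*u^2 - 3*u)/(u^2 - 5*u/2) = 2*(u^2 - 2*u - 3)/(2*u - 5)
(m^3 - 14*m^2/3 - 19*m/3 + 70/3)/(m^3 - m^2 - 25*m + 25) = (3*m^2 + m - 14)/(3*(m^2 + 4*m - 5))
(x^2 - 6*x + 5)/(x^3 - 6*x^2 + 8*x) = (x^2 - 6*x + 5)/(x*(x^2 - 6*x + 8))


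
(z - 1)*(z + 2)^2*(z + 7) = z^4 + 10*z^3 + 21*z^2 - 4*z - 28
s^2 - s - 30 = (s - 6)*(s + 5)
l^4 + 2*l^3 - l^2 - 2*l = l*(l - 1)*(l + 1)*(l + 2)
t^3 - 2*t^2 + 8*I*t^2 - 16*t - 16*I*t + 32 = (t - 2)*(t + 4*I)^2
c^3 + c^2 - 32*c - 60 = (c - 6)*(c + 2)*(c + 5)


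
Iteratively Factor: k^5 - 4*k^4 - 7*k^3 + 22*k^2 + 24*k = (k + 1)*(k^4 - 5*k^3 - 2*k^2 + 24*k) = (k - 4)*(k + 1)*(k^3 - k^2 - 6*k) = k*(k - 4)*(k + 1)*(k^2 - k - 6) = k*(k - 4)*(k - 3)*(k + 1)*(k + 2)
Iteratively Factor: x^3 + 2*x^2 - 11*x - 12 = (x + 1)*(x^2 + x - 12) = (x - 3)*(x + 1)*(x + 4)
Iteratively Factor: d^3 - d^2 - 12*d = (d + 3)*(d^2 - 4*d) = (d - 4)*(d + 3)*(d)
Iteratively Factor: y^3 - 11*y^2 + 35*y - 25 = (y - 5)*(y^2 - 6*y + 5) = (y - 5)*(y - 1)*(y - 5)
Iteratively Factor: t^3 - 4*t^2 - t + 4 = (t - 1)*(t^2 - 3*t - 4) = (t - 4)*(t - 1)*(t + 1)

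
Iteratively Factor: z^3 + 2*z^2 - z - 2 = (z - 1)*(z^2 + 3*z + 2) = (z - 1)*(z + 1)*(z + 2)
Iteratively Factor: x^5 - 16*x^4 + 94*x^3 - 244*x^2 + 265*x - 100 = (x - 1)*(x^4 - 15*x^3 + 79*x^2 - 165*x + 100) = (x - 4)*(x - 1)*(x^3 - 11*x^2 + 35*x - 25) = (x - 5)*(x - 4)*(x - 1)*(x^2 - 6*x + 5) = (x - 5)*(x - 4)*(x - 1)^2*(x - 5)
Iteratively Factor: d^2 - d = (d)*(d - 1)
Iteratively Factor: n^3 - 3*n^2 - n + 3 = (n + 1)*(n^2 - 4*n + 3) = (n - 3)*(n + 1)*(n - 1)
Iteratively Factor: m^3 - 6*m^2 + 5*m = (m - 5)*(m^2 - m) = (m - 5)*(m - 1)*(m)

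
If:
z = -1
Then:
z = -1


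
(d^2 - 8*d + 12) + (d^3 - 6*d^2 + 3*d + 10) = d^3 - 5*d^2 - 5*d + 22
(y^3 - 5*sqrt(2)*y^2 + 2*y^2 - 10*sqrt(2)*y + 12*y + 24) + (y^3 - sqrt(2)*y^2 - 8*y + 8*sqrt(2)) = 2*y^3 - 6*sqrt(2)*y^2 + 2*y^2 - 10*sqrt(2)*y + 4*y + 8*sqrt(2) + 24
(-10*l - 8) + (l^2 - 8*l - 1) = l^2 - 18*l - 9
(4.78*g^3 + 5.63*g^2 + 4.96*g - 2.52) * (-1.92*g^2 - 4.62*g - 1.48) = -9.1776*g^5 - 32.8932*g^4 - 42.6082*g^3 - 26.4092*g^2 + 4.3016*g + 3.7296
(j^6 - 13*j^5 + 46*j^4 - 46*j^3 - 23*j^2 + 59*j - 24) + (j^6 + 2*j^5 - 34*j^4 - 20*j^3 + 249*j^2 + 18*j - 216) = 2*j^6 - 11*j^5 + 12*j^4 - 66*j^3 + 226*j^2 + 77*j - 240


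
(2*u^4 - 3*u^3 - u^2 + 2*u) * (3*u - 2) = 6*u^5 - 13*u^4 + 3*u^3 + 8*u^2 - 4*u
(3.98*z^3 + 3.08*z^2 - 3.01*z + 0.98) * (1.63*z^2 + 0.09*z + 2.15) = 6.4874*z^5 + 5.3786*z^4 + 3.9279*z^3 + 7.9485*z^2 - 6.3833*z + 2.107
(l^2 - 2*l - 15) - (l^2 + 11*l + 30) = -13*l - 45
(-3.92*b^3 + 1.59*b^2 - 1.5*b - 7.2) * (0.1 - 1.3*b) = 5.096*b^4 - 2.459*b^3 + 2.109*b^2 + 9.21*b - 0.72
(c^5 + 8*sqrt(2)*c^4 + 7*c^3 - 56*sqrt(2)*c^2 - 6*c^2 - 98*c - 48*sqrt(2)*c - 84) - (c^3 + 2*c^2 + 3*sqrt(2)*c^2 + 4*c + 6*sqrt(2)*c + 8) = c^5 + 8*sqrt(2)*c^4 + 6*c^3 - 59*sqrt(2)*c^2 - 8*c^2 - 102*c - 54*sqrt(2)*c - 92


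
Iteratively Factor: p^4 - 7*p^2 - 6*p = (p)*(p^3 - 7*p - 6) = p*(p - 3)*(p^2 + 3*p + 2) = p*(p - 3)*(p + 2)*(p + 1)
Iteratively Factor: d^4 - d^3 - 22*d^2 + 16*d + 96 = (d + 2)*(d^3 - 3*d^2 - 16*d + 48) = (d - 4)*(d + 2)*(d^2 + d - 12) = (d - 4)*(d + 2)*(d + 4)*(d - 3)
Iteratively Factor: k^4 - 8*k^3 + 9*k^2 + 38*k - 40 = (k - 1)*(k^3 - 7*k^2 + 2*k + 40) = (k - 1)*(k + 2)*(k^2 - 9*k + 20) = (k - 4)*(k - 1)*(k + 2)*(k - 5)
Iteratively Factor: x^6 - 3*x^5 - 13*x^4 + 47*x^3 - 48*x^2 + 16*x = (x + 4)*(x^5 - 7*x^4 + 15*x^3 - 13*x^2 + 4*x) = (x - 1)*(x + 4)*(x^4 - 6*x^3 + 9*x^2 - 4*x) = (x - 1)^2*(x + 4)*(x^3 - 5*x^2 + 4*x) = (x - 1)^3*(x + 4)*(x^2 - 4*x) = x*(x - 1)^3*(x + 4)*(x - 4)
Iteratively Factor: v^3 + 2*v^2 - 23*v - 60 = (v - 5)*(v^2 + 7*v + 12) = (v - 5)*(v + 4)*(v + 3)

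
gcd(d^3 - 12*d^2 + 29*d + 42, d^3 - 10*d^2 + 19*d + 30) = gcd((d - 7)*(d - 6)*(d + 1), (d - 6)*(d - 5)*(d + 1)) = d^2 - 5*d - 6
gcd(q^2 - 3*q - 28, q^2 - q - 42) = q - 7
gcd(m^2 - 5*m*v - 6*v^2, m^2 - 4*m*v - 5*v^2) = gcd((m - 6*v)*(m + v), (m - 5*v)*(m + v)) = m + v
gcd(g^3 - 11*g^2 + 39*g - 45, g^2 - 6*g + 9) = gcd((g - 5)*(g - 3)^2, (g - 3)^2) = g^2 - 6*g + 9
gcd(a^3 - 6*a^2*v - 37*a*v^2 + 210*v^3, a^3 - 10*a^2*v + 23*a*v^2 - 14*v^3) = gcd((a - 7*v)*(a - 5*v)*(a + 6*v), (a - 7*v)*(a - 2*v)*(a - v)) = -a + 7*v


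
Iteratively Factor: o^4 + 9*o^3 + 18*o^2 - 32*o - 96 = (o + 4)*(o^3 + 5*o^2 - 2*o - 24) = (o + 3)*(o + 4)*(o^2 + 2*o - 8) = (o + 3)*(o + 4)^2*(o - 2)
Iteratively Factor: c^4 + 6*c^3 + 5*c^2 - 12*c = (c - 1)*(c^3 + 7*c^2 + 12*c) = (c - 1)*(c + 4)*(c^2 + 3*c) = (c - 1)*(c + 3)*(c + 4)*(c)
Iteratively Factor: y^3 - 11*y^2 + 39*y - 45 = (y - 3)*(y^2 - 8*y + 15) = (y - 5)*(y - 3)*(y - 3)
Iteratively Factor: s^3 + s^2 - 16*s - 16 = (s + 1)*(s^2 - 16) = (s - 4)*(s + 1)*(s + 4)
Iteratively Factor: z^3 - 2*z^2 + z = (z)*(z^2 - 2*z + 1) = z*(z - 1)*(z - 1)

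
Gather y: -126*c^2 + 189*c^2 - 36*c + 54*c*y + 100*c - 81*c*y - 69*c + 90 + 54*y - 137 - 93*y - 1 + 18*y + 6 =63*c^2 - 5*c + y*(-27*c - 21) - 42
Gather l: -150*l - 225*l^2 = -225*l^2 - 150*l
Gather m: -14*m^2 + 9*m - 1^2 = -14*m^2 + 9*m - 1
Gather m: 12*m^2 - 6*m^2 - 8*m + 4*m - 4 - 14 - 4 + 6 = 6*m^2 - 4*m - 16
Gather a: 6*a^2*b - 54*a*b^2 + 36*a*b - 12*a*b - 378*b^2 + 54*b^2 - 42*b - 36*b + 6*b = 6*a^2*b + a*(-54*b^2 + 24*b) - 324*b^2 - 72*b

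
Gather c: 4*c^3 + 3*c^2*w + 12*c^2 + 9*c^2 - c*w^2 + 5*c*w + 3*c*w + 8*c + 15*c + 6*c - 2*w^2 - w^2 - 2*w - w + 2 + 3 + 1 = 4*c^3 + c^2*(3*w + 21) + c*(-w^2 + 8*w + 29) - 3*w^2 - 3*w + 6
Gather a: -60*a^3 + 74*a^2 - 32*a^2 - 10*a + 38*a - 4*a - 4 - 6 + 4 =-60*a^3 + 42*a^2 + 24*a - 6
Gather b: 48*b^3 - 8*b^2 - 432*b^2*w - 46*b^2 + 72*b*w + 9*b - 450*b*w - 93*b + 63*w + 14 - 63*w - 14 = 48*b^3 + b^2*(-432*w - 54) + b*(-378*w - 84)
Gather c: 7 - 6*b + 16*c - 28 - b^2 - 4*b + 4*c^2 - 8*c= -b^2 - 10*b + 4*c^2 + 8*c - 21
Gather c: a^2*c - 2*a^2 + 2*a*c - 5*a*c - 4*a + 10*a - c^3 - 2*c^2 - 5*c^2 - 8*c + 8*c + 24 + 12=-2*a^2 + 6*a - c^3 - 7*c^2 + c*(a^2 - 3*a) + 36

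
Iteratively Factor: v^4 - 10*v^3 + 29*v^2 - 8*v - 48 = (v - 3)*(v^3 - 7*v^2 + 8*v + 16) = (v - 4)*(v - 3)*(v^2 - 3*v - 4) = (v - 4)^2*(v - 3)*(v + 1)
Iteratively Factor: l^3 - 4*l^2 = (l - 4)*(l^2) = l*(l - 4)*(l)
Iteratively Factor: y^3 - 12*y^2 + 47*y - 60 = (y - 4)*(y^2 - 8*y + 15) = (y - 4)*(y - 3)*(y - 5)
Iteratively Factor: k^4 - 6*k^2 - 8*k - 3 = (k + 1)*(k^3 - k^2 - 5*k - 3) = (k + 1)^2*(k^2 - 2*k - 3) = (k - 3)*(k + 1)^2*(k + 1)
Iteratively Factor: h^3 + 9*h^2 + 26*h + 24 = (h + 4)*(h^2 + 5*h + 6) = (h + 2)*(h + 4)*(h + 3)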